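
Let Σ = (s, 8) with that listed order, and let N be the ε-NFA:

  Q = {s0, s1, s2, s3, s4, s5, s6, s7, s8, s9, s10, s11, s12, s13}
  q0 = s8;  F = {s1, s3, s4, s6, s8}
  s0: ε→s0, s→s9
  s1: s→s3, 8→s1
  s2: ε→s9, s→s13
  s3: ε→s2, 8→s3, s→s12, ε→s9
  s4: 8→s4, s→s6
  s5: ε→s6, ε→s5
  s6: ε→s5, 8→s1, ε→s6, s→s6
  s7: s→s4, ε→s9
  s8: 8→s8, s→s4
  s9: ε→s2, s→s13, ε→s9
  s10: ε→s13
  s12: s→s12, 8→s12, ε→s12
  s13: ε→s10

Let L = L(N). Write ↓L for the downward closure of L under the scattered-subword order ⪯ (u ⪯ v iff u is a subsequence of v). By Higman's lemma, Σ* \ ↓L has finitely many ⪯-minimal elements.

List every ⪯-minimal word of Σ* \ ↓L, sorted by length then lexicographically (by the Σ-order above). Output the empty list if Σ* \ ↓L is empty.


min(Σ*\↓L) = [ss8ss].

|Q|=14, |F|=5, |δ|=30 (14 ε).
min D↑ (6 st, q0=0, F={5}): 0:s→1,8→0 1:s→2,8→1 2:s→2,8→3 3:s→4,8→3 4:s→5,8→4 5:s→5,8→5 (ε-aug+det+¬).
'ss8ss': N↓-sim [11, 10, 9, 7, 6, 3] end={s10,s12,s13} — reject; 5/5 single-dels accept.
1 minimals (antichain).


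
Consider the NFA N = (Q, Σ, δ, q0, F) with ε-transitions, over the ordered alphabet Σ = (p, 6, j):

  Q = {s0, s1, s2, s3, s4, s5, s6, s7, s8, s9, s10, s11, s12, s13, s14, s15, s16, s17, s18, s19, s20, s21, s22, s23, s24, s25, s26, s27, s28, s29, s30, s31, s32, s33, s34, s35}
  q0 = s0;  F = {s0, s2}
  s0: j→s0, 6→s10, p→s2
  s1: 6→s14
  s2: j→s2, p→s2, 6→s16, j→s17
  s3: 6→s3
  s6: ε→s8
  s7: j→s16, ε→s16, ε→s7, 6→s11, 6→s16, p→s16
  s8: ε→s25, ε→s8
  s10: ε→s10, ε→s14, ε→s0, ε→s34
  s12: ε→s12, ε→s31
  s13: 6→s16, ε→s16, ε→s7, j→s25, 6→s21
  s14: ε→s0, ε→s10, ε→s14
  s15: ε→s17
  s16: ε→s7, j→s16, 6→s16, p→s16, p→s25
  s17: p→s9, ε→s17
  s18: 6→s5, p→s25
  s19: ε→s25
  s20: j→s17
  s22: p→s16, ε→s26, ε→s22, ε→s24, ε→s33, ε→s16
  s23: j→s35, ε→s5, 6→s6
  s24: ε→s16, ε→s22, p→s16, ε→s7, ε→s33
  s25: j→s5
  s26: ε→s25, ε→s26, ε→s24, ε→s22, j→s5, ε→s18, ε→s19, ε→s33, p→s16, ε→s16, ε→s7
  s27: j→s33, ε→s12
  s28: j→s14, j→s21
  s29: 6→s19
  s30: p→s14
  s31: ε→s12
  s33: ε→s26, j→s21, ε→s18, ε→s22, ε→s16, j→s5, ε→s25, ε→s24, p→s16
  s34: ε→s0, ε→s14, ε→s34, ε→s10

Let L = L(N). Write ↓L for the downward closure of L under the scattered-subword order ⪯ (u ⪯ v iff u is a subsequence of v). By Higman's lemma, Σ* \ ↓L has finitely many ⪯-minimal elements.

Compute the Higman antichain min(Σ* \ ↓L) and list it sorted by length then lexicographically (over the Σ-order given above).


A = [p6].

|Q|=36, |F|=2, |δ|=90 (51 ε).
min D↑ (3 st, q0=0, F={2}): 0:p→1,6→0,j→0 1:p→1,6→2,j→1 2:p→2,6→2,j→2 [Hopcroft].
'p6': |S_i|=[12, 8, 5] end={s11,s16,s25,s5,s7} — reject; 2/2 del acc.
1 words, ⪯-incomp.


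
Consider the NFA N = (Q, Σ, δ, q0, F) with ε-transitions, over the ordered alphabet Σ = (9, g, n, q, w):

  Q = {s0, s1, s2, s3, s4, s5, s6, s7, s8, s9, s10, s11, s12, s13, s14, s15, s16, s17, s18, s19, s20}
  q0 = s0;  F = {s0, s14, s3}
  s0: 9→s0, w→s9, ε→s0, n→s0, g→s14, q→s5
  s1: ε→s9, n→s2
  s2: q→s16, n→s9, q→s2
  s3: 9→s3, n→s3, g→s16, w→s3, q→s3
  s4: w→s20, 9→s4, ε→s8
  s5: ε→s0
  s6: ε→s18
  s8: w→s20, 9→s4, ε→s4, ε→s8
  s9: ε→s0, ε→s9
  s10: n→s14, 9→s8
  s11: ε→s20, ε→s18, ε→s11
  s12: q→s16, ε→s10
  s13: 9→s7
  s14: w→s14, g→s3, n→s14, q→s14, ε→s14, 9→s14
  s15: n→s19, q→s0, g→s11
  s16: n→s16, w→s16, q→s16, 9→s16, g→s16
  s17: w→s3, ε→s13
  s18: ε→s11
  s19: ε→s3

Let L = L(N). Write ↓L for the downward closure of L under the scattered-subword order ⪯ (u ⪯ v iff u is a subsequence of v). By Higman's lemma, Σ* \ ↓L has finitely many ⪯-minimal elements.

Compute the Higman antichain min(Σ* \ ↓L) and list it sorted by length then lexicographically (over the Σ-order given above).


min(Σ*\↓L) = [ggg].

|Q|=21, |F|=3, |δ|=53 (17 ε).
min D↑ (4 st, q0=0, F={3}): 0:9→0,g→1,n→0,q→0,w→0 1:9→1,g→2,n→1,q→1,w→1 2:9→2,g→3,n→2,q→2,w→2 3:9→3,g→3,n→3,q→3,w→3 [Hopcroft].
'ggg': N↓-sim [6, 3, 2, 1] end={s16} — reject; 3/3 single-dels accept.
1 obstructions.


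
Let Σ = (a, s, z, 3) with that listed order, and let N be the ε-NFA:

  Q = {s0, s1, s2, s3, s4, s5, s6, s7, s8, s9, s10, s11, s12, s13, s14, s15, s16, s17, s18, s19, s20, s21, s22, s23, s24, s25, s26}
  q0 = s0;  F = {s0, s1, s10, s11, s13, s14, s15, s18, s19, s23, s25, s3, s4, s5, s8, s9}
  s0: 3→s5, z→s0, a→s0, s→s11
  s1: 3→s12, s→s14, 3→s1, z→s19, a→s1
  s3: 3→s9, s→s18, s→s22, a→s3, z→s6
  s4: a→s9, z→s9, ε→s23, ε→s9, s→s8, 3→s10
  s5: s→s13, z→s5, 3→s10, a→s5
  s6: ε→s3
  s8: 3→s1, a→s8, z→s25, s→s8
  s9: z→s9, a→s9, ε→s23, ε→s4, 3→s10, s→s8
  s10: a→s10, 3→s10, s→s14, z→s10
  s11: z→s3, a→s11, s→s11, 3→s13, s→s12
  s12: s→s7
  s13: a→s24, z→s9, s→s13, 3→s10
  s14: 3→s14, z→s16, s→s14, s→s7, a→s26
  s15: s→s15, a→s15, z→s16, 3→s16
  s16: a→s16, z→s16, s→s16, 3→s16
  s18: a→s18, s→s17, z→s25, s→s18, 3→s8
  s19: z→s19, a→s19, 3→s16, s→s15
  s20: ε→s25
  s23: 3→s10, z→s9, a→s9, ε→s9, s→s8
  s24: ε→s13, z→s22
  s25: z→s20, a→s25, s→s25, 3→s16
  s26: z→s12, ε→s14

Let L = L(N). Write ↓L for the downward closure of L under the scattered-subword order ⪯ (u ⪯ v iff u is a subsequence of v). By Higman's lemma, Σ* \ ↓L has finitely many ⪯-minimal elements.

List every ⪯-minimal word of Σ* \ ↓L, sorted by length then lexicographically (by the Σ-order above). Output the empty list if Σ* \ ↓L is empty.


min(Σ*\↓L) = [33sz, szsz3].

|Q|=27, |F|=16, |δ|=85 (9 ε).
min D↑ (15 st, q0=0, F={11}): 0:a→0,s→1,z→0,3→2 1:a→1,s→1,z→3,3→4 2:a→2,s→4,z→2,3→5 3:a→3,s→6,z→3,3→7 4:a→4,s→4,z→7,3→5 5:a→5,s→8,z→5,3→5 6:a→6,s→6,z→9,3→10 7:a→7,s→10,z→7,3→5 8:a→8,s→8,z→11,3→8 9:a→9,s→9,z→9,3→11 10:a→10,s→10,z→9,3→12 11:a→11,s→11,z→11,3→11 12:a→12,s→8,z→13,3→12 13:a→13,s→14,z→13,3→11 14:a→14,s→14,z→11,3→11 (ε-aug+det+¬).
'33sz': run [25, 19, 9, 6, 3] end={s12,s16,s7} rej; 4/4 del acc.
'szsz3': run [25, 23, 20, 14, 7, 1] end={s16} ∉↓L; 5/5 single-dels accept.
2 words, ⪯-incomp.


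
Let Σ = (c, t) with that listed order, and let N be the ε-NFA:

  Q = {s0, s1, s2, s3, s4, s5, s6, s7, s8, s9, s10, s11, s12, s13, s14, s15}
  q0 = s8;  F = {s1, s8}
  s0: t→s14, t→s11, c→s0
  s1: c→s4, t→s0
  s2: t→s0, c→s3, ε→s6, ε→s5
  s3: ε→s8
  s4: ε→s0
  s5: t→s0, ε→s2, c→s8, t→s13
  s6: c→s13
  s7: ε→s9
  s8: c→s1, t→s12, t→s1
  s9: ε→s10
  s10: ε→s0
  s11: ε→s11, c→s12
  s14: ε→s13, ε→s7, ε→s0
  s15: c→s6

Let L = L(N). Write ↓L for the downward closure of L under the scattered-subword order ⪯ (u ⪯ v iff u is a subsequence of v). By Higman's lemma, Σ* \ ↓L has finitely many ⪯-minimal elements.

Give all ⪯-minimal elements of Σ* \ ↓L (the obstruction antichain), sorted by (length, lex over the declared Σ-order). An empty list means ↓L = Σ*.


|Q|=16, |F|=2, |δ|=28 (12 ε).
min D↑ (3 st, q0=0, F={2}): 0:c→1,t→1 1:c→2,t→2 2:c→2,t→2.
'cc': N↓-sim [11, 10, 9] end={s0,s10,s11,s12,s13,s14,s4,s7,s9} — reject; 2/2 single-dels accept.
'ct': N↓-sim [11, 10, 8] end={s0,s10,s11,s12,s13,s14,s7,s9} rej; 2/2 del acc.
'tc': run [11, 10, 9] end={s0,s10,s11,s12,s13,s14,s4,s7,s9} rej; 2/2 del acc.
'tt': N↓-sim [11, 10, 8] end={s0,s10,s11,s12,s13,s14,s7,s9} — reject; 2/2 single-dels accept.
4 obstructions.

A = [cc, ct, tc, tt].


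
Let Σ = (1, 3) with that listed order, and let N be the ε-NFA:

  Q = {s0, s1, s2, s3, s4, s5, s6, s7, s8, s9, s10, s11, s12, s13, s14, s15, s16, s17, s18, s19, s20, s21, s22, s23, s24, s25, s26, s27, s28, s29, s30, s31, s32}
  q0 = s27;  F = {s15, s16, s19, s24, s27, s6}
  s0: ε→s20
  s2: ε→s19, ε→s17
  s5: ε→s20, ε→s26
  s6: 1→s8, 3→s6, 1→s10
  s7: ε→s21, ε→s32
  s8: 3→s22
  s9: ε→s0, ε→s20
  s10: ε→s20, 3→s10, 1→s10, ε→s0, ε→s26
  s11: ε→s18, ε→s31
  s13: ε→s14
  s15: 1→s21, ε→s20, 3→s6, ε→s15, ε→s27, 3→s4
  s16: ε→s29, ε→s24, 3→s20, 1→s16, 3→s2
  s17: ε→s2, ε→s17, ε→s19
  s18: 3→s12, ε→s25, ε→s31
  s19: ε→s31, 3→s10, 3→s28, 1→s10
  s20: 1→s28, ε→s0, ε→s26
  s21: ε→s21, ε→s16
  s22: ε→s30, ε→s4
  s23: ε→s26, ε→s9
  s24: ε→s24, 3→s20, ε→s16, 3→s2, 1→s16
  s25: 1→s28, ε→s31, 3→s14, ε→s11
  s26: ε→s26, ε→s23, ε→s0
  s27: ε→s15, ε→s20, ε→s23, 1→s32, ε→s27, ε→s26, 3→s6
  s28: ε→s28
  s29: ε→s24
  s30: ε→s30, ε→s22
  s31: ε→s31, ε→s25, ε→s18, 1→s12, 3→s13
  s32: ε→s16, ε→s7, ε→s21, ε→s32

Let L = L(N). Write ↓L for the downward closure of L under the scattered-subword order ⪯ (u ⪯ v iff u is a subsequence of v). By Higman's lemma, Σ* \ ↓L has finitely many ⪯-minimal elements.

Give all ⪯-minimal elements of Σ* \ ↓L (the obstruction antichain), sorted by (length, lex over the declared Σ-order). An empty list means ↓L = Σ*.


A = [31, 133].

|Q|=33, |F|=6, |δ|=83 (57 ε).
min D↑ (5 st, q0=0, F={4}): 0:1→1,3→2 1:1→1,3→3 2:1→4,3→2 3:1→4,3→4 4:1→4,3→4 [Hopcroft].
'31': run [30, 22, 12] end={s0,s10,s12,s20,s22,s23,s26,s28,s30,s4,s8,s9} ∉↓L; 2/2 del acc.
'133': run [30, 27, 20, 10] end={s0,s10,s12,s13,s14,s20,s23,s26,s28,s9} — reject; 3/3 single-dels accept.
2 words, ⪯-incomp.


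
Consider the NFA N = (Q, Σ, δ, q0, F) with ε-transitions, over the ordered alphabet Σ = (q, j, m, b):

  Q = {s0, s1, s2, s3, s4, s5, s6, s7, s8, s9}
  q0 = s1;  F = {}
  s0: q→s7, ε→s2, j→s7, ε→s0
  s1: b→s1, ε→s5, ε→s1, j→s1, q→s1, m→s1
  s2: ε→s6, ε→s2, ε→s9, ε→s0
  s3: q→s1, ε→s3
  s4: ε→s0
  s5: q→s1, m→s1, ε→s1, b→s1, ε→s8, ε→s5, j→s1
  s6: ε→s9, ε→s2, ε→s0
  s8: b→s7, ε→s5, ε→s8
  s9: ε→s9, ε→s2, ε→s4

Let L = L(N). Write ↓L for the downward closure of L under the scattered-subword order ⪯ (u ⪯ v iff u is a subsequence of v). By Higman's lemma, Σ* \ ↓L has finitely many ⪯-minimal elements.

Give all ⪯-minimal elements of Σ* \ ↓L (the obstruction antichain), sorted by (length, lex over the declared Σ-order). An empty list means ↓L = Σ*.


|Q|=10, |F|=0, |δ|=33 (21 ε).
min D↑ (1 st, q0=0, F={0}): 0:q→0,j→0,m→0,b→0 (ε-aug+det+¬).
ε ∈ L(D↑) ⇒ ↓L = ∅.

min(Σ*\↓L) = [ε].


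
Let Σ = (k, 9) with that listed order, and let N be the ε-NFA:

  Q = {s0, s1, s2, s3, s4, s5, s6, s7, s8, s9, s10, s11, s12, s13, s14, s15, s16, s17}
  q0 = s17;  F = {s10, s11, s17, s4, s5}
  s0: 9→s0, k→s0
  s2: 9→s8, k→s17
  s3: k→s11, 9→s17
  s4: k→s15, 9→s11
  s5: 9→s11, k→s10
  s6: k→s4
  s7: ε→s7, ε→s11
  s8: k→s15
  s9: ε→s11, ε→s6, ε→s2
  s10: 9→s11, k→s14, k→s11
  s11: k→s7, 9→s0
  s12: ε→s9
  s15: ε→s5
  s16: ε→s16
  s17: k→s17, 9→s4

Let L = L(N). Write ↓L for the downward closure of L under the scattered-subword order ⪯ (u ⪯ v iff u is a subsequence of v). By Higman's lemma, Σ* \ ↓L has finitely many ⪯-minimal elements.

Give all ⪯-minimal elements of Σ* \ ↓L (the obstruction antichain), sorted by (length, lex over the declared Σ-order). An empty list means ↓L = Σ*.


|Q|=18, |F|=5, |δ|=27 (8 ε).
min D↑ (6 st, q0=0, F={5}): 0:k→0,9→1 1:k→2,9→3 2:k→4,9→3 3:k→3,9→5 4:k→3,9→3 5:k→5,9→5 (ε-aug+det+¬).
'999': N↓-sim [9, 8, 3, 1] end={s0} — reject; 3/3 deletions ∈↓L.
'9kkk9': N↓-sim [9, 8, 7, 5, 4, 1] end={s0} ∉↓L; 5/5 deletions ∈↓L.
2 obstructions.

Antichain: [999, 9kkk9].


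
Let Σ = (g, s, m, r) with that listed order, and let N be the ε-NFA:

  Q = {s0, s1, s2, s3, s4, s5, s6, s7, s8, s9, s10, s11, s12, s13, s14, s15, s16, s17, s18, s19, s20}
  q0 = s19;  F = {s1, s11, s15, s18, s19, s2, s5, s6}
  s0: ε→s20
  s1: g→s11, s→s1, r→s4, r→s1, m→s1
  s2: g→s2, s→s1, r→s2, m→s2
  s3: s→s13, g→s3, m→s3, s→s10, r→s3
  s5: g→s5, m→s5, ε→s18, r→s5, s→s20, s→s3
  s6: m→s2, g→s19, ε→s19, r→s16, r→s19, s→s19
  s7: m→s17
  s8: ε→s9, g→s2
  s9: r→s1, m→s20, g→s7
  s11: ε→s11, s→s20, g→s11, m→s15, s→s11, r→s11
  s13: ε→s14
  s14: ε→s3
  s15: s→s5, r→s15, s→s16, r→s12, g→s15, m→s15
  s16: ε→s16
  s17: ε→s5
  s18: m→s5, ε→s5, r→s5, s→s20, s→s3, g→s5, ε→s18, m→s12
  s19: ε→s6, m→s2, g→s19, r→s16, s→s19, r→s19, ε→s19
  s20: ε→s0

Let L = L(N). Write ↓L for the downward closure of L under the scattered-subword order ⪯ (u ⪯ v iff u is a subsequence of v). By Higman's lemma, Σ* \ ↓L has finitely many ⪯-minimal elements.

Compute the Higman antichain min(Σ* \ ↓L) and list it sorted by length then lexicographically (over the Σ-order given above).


|Q|=21, |F|=8, |δ|=65 (14 ε).
min D↑ (7 st, q0=0, F={6}): 0:g→0,s→0,m→1,r→0 1:g→1,s→2,m→1,r→1 2:g→3,s→2,m→2,r→2 3:g→3,s→3,m→4,r→3 4:g→4,s→5,m→4,r→4 5:g→5,s→6,m→5,r→5 6:g→6,s→6,m→6,r→6.
'msgmss': |S_i|=[17, 15, 14, 12, 11, 10, 6] end={s0,s10,s13,s14,s20,s3} ∉↓L; 6/6 deletions ∈↓L.
1 minimals (antichain).

min(Σ*\↓L) = [msgmss].


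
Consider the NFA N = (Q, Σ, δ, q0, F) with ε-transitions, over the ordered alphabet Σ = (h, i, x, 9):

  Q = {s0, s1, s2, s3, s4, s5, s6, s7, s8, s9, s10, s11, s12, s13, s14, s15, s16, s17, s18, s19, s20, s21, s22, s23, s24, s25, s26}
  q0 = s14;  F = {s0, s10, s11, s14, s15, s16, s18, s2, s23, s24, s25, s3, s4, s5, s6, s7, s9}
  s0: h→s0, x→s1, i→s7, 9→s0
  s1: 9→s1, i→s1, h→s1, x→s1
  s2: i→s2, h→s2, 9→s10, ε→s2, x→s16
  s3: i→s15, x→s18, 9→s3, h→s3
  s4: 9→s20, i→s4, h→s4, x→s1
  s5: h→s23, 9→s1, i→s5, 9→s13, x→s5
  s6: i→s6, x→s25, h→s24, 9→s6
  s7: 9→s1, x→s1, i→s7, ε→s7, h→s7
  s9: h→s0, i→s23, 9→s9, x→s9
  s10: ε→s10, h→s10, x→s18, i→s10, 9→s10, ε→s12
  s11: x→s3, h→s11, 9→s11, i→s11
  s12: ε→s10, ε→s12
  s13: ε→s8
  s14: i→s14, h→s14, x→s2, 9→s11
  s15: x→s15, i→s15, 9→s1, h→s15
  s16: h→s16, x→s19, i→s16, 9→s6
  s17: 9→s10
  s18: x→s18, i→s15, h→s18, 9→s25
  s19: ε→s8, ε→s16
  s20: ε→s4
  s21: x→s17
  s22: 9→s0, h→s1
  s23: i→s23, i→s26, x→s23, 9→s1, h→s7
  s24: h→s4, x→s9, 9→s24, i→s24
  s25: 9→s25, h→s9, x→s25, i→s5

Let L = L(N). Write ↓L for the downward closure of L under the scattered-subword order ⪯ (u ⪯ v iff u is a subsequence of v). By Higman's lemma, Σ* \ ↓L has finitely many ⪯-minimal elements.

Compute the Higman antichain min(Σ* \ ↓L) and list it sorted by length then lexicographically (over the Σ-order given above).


|Q|=27, |F|=17, |δ|=88 (10 ε).
min D↑ (18 st, q0=0, F={11}): 0:h→0,i→0,x→1,9→2 1:h→1,i→1,x→3,9→4 2:h→2,i→2,x→5,9→2 3:h→3,i→3,x→3,9→6 4:h→4,i→4,x→7,9→4 5:h→5,i→8,x→7,9→5 6:h→9,i→6,x→10,9→6 7:h→7,i→8,x→7,9→10 8:h→8,i→8,x→8,9→11 9:h→12,i→9,x→13,9→9 10:h→13,i→14,x→10,9→10 11:h→11,i→11,x→11,9→11 12:h→12,i→12,x→11,9→12 13:h→15,i→16,x→13,9→13 14:h→16,i→14,x→14,9→11 15:h→15,i→17,x→11,9→15 16:h→17,i→16,x→16,9→11 17:h→17,i→17,x→11,9→11.
'9xi9': run [24, 20, 13, 8, 3] end={s1,s13,s8} — reject; 4/4 single-dels accept.
'xx9hhx': run [24, 22, 18, 14, 9, 5, 1] end={s1} rej; 6/6 single-dels accept.
2 minimals (antichain).

min(Σ*\↓L) = [9xi9, xx9hhx].


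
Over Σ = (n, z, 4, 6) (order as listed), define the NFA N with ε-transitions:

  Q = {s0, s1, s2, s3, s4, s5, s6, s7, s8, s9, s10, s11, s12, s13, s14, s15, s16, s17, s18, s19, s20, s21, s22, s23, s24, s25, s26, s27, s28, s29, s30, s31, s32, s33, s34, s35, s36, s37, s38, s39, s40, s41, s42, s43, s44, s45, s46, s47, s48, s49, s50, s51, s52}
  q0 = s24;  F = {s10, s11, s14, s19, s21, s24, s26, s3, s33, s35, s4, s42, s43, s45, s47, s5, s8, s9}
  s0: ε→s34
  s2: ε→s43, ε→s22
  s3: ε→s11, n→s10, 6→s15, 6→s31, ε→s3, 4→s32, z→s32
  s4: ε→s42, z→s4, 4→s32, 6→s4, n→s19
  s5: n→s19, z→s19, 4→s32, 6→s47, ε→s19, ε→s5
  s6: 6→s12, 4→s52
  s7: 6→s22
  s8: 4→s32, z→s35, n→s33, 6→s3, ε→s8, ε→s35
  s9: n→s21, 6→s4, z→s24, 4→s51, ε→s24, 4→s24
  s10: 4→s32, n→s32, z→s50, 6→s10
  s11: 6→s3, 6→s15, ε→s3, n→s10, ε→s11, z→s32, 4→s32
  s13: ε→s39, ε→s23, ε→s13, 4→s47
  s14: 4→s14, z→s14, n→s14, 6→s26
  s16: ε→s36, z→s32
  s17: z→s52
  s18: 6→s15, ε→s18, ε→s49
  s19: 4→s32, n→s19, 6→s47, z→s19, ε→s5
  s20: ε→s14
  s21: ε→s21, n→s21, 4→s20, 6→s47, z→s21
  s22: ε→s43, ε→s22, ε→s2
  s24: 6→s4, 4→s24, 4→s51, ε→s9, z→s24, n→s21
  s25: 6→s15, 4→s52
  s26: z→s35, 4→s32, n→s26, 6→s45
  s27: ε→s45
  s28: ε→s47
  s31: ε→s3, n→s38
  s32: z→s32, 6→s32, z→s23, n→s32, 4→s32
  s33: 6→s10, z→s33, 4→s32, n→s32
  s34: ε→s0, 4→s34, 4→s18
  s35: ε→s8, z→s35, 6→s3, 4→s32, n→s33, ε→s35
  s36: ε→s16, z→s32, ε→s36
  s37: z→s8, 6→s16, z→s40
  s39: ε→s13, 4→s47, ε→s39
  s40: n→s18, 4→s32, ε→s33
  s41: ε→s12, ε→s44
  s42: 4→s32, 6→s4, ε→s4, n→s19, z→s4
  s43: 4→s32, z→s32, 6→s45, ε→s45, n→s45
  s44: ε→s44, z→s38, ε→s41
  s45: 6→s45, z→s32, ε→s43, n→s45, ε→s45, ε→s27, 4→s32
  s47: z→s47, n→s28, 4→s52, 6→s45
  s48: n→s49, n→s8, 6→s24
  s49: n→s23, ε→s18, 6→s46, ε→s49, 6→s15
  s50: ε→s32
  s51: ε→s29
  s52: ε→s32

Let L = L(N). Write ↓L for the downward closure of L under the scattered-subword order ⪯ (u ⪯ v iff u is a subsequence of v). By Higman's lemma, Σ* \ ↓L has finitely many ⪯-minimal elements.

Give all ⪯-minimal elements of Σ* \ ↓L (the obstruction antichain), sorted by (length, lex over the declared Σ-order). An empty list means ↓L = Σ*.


|Q|=53, |F|=18, |δ|=158 (51 ε).
min D↑ (13 st, q0=0, F={6}): 0:n→1,z→0,4→0,6→2 1:n→1,z→1,4→3,6→4 2:n→5,z→2,4→6,6→2 3:n→3,z→3,4→3,6→7 4:n→4,z→4,4→6,6→8 5:n→5,z→5,4→6,6→4 6:n→6,z→6,4→6,6→6 7:n→7,z→9,4→6,6→8 8:n→8,z→6,4→6,6→8 9:n→10,z→9,4→6,6→11 10:n→6,z→10,4→6,6→12 11:n→12,z→6,4→6,6→11 12:n→6,z→6,4→6,6→12 (ε-aug+det+¬).
'64': |S_i|=[30, 23, 3] end={s23,s32,s52} rej; 2/2 del acc.
'n66z': |S_i|=[30, 24, 19, 12, 3] end={s23,s32,s50} rej; 4/4 deletions ∈↓L.
'n46znn': N↓-sim [30, 24, 19, 16, 12, 6, 2] end={s23,s32} — reject; 6/6 single-dels accept.
3 minimals (antichain).

min(Σ*\↓L) = [64, n66z, n46znn].


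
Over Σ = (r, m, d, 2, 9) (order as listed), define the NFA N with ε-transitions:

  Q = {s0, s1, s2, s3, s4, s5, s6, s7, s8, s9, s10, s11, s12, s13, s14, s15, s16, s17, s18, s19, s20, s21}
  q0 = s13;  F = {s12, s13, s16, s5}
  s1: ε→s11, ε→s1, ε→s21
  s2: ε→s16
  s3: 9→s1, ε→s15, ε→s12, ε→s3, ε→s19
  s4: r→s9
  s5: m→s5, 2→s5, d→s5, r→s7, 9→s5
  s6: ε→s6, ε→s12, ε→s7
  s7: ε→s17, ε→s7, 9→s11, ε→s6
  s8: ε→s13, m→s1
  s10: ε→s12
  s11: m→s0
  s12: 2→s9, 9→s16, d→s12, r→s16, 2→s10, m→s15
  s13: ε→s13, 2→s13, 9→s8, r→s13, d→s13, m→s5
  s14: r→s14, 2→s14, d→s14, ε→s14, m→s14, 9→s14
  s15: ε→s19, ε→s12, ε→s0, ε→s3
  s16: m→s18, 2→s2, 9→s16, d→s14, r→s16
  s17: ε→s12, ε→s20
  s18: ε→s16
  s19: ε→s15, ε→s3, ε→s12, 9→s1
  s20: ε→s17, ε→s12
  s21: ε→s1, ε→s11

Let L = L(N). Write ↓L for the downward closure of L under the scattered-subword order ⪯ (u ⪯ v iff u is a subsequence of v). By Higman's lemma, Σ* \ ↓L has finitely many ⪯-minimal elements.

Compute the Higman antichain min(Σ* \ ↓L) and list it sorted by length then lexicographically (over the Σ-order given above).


A = [mrrd, mr9d].

|Q|=22, |F|=4, |δ|=64 (32 ε).
min D↑ (5 st, q0=0, F={4}): 0:r→0,m→1,d→0,2→0,9→0 1:r→2,m→1,d→1,2→1,9→1 2:r→3,m→2,d→2,2→2,9→3 3:r→3,m→3,d→4,2→3,9→3 4:r→4,m→4,d→4,2→4,9→4.
'mrrd': |S_i|=[21, 19, 18, 4, 1] end={s14} ∉↓L; 4/4 deletions ∈↓L.
'mr9d': |S_i|=[21, 19, 18, 8, 1] end={s14} ∉↓L; 4/4 deletions ∈↓L.
2 obstructions.


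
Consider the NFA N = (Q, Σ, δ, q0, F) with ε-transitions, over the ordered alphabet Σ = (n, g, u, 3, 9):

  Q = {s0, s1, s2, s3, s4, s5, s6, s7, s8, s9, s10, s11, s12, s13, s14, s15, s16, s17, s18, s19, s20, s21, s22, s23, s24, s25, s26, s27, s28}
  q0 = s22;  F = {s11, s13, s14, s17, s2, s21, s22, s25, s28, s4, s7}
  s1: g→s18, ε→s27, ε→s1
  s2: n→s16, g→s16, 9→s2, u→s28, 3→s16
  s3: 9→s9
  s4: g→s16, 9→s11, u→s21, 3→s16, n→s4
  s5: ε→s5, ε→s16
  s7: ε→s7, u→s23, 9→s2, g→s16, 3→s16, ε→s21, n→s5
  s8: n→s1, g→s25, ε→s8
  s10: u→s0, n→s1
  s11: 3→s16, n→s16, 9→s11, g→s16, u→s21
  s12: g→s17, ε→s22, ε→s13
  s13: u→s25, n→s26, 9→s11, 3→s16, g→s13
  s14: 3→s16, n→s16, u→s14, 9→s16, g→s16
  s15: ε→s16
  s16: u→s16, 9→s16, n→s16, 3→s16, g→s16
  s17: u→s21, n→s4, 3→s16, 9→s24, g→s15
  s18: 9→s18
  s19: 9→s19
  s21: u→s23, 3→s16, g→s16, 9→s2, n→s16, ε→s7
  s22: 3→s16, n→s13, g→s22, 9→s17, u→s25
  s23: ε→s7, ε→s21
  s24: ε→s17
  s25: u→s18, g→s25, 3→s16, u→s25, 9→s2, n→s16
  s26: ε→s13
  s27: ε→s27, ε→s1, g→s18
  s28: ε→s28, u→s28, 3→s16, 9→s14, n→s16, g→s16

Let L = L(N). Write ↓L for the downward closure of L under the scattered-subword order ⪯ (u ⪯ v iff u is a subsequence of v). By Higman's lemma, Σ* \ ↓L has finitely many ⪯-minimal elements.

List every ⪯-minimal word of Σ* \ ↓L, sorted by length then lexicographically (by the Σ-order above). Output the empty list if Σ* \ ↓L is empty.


A = [3, un, 9g, n9n, u9u99].

|Q|=29, |F|=11, |δ|=89 (18 ε).
min D↑ (11 st, q0=0, F={3}): 0:n→1,g→0,u→2,3→3,9→4 1:n→1,g→1,u→2,3→3,9→5 2:n→3,g→2,u→2,3→3,9→6 3:n→3,g→3,u→3,3→3,9→3 4:n→7,g→3,u→8,3→3,9→4 5:n→3,g→3,u→8,3→3,9→5 6:n→3,g→3,u→9,3→3,9→6 7:n→7,g→3,u→8,3→3,9→5 8:n→3,g→3,u→8,3→3,9→6 9:n→3,g→3,u→9,3→3,9→10 10:n→3,g→3,u→10,3→3,9→3 (ε-aug+det+¬).
'3': run [18, 1] end={s16} — reject; 1/1 deletions ∈↓L.
'un': run [18, 10, 2] end={s16,s5} rej; 2/2 single-dels accept.
'9g': N↓-sim [18, 14, 2] end={s15,s16} ∉↓L; 2/2 del acc.
'n9n': |S_i|=[18, 14, 10, 2] end={s16,s5} rej; 3/3 single-dels accept.
'u9u99': N↓-sim [18, 10, 5, 3, 2, 1] end={s16} — reject; 5/5 deletions ∈↓L.
5 words, ⪯-incomp.


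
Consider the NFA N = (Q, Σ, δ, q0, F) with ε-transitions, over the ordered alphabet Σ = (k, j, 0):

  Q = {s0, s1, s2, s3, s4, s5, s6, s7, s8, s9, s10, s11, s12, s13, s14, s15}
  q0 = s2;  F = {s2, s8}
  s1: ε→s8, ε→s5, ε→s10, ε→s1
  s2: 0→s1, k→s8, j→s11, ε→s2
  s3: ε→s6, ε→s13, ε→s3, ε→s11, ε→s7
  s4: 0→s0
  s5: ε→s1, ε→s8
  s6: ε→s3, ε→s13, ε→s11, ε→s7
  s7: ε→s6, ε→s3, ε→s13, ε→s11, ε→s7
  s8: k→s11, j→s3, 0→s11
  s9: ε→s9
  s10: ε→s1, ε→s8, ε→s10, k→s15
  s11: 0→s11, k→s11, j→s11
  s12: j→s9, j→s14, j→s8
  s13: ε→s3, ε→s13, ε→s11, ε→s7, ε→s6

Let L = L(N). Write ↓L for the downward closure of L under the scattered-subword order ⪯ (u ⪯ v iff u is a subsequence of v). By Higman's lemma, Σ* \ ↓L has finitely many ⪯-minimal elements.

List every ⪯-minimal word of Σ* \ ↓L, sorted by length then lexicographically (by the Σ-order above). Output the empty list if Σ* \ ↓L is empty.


Antichain: [j, kk, k0, 0k, 00].

|Q|=16, |F|=2, |δ|=44 (30 ε).
min D↑ (3 st, q0=0, F={2}): 0:k→1,j→2,0→1 1:k→2,j→2,0→2 2:k→2,j→2,0→2 [Hopcroft].
'j': |S_i|=[11, 5] end={s11,s13,s3,s6,s7} — reject; 1/1 single-dels accept.
'kk': N↓-sim [11, 7, 1] end={s11} rej; 2/2 single-dels accept.
'k0': run [11, 7, 1] end={s11} rej; 2/2 single-dels accept.
'0k': run [11, 10, 2] end={s11,s15} rej; 2/2 deletions ∈↓L.
'00': N↓-sim [11, 10, 1] end={s11} ∉↓L; 2/2 deletions ∈↓L.
5 words, ⪯-incomp.


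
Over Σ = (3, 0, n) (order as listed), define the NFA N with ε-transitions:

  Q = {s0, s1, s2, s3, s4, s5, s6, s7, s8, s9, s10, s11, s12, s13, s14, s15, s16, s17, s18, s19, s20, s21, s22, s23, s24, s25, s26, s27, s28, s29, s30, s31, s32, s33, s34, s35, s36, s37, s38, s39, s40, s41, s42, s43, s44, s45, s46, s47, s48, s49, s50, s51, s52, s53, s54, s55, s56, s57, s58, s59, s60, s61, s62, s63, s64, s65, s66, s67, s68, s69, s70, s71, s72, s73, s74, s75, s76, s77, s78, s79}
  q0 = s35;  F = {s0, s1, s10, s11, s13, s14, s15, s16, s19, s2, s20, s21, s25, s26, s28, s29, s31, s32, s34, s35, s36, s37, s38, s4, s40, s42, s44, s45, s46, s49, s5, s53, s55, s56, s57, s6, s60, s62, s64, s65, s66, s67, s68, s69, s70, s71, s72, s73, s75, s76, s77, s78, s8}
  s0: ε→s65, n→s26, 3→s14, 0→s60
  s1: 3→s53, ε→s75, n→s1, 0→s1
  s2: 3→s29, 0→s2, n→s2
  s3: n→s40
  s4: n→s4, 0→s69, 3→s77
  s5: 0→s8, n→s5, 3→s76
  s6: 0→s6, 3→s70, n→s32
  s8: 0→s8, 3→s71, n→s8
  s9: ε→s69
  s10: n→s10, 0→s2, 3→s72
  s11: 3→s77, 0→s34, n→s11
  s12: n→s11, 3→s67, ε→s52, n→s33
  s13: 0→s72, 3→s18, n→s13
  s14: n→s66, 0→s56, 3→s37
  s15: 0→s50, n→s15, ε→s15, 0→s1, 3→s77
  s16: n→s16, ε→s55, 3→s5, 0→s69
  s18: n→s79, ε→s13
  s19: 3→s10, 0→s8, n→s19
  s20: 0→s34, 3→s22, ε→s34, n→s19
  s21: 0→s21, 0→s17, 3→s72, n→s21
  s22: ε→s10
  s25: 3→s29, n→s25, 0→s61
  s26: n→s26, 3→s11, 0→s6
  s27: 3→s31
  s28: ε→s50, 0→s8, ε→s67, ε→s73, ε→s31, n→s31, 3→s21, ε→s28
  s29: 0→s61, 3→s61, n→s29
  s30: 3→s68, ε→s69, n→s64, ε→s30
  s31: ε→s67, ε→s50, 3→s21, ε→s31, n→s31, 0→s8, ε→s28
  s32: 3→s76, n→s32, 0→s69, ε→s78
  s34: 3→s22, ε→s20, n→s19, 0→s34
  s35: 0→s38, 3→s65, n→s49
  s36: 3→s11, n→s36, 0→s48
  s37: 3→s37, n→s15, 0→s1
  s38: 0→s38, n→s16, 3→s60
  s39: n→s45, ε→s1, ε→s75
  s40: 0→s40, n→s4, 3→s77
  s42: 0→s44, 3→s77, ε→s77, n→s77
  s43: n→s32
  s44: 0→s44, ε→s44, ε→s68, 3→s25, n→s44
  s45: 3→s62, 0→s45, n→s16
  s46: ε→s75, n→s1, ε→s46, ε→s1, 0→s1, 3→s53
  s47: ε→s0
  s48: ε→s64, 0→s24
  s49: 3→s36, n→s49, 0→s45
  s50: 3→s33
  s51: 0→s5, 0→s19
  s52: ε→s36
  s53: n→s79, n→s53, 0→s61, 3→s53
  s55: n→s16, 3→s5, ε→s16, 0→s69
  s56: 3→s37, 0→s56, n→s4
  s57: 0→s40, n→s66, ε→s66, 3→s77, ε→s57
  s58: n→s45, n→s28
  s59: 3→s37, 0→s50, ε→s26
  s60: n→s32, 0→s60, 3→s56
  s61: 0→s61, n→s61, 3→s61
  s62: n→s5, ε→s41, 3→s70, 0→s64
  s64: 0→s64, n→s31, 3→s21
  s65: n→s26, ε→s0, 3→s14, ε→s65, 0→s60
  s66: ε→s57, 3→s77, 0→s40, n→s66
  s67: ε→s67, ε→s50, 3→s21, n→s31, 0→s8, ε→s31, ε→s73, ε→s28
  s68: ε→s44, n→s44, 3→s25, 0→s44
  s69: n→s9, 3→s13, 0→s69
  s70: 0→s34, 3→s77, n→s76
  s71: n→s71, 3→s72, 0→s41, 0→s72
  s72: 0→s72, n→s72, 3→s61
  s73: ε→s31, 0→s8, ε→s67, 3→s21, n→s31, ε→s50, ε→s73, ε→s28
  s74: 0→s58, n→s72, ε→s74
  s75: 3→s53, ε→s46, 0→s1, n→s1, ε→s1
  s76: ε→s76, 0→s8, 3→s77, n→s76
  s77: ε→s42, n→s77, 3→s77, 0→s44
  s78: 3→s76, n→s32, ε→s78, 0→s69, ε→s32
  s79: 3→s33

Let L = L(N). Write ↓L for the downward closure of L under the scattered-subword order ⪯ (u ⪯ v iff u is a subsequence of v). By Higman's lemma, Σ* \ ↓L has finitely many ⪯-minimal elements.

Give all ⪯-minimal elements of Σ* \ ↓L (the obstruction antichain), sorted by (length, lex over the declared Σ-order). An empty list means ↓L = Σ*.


A = [333030, 0n0303, n30333].

|Q|=80, |F|=53, |δ|=246 (59 ε).
min D↑ (42 st, q0=0, F={38}): 0:3→1,0→2,n→3 1:3→4,0→5,n→6 2:3→5,0→2,n→7 3:3→8,0→9,n→3 4:3→10,0→11,n→12 5:3→11,0→5,n→13 6:3→14,0→15,n→6 7:3→16,0→17,n→7 8:3→14,0→18,n→8 9:3→19,0→9,n→7 10:3→10,0→20,n→21 11:3→10,0→11,n→22 12:3→23,0→24,n→12 13:3→25,0→17,n→13 14:3→23,0→26,n→14 15:3→27,0→15,n→13 16:3→25,0→28,n→16 17:3→29,0→17,n→17 18:3→30,0→18,n→31 19:3→27,0→18,n→16 20:3→32,0→20,n→20 21:3→23,0→20,n→21 22:3→23,0→17,n→22 23:3→23,0→33,n→23 24:3→23,0→24,n→22 25:3→23,0→28,n→25 26:3→34,0→26,n→35 27:3→23,0→26,n→25 28:3→36,0→28,n→28 29:3→29,0→37,n→29 30:3→37,0→30,n→30 31:3→30,0→28,n→31 32:3→32,0→38,n→32 33:3→39,0→33,n→33 34:3→37,0→40,n→34 35:3→34,0→28,n→35 36:3→37,0→37,n→36 37:3→38,0→37,n→37 38:3→38,0→38,n→38 39:3→41,0→38,n→39 40:3→41,0→40,n→40 41:3→38,0→38,n→41.
'333030': N↓-sim [64, 58, 41, 24, 15, 6, 1] end={s61} ∉↓L; 6/6 single-dels accept.
'0n0303': run [64, 54, 39, 23, 11, 3, 1] end={s61} rej; 6/6 deletions ∈↓L.
'n30333': N↓-sim [64, 56, 38, 26, 12, 3, 1] end={s61} rej; 6/6 del acc.
3 minimals (antichain).


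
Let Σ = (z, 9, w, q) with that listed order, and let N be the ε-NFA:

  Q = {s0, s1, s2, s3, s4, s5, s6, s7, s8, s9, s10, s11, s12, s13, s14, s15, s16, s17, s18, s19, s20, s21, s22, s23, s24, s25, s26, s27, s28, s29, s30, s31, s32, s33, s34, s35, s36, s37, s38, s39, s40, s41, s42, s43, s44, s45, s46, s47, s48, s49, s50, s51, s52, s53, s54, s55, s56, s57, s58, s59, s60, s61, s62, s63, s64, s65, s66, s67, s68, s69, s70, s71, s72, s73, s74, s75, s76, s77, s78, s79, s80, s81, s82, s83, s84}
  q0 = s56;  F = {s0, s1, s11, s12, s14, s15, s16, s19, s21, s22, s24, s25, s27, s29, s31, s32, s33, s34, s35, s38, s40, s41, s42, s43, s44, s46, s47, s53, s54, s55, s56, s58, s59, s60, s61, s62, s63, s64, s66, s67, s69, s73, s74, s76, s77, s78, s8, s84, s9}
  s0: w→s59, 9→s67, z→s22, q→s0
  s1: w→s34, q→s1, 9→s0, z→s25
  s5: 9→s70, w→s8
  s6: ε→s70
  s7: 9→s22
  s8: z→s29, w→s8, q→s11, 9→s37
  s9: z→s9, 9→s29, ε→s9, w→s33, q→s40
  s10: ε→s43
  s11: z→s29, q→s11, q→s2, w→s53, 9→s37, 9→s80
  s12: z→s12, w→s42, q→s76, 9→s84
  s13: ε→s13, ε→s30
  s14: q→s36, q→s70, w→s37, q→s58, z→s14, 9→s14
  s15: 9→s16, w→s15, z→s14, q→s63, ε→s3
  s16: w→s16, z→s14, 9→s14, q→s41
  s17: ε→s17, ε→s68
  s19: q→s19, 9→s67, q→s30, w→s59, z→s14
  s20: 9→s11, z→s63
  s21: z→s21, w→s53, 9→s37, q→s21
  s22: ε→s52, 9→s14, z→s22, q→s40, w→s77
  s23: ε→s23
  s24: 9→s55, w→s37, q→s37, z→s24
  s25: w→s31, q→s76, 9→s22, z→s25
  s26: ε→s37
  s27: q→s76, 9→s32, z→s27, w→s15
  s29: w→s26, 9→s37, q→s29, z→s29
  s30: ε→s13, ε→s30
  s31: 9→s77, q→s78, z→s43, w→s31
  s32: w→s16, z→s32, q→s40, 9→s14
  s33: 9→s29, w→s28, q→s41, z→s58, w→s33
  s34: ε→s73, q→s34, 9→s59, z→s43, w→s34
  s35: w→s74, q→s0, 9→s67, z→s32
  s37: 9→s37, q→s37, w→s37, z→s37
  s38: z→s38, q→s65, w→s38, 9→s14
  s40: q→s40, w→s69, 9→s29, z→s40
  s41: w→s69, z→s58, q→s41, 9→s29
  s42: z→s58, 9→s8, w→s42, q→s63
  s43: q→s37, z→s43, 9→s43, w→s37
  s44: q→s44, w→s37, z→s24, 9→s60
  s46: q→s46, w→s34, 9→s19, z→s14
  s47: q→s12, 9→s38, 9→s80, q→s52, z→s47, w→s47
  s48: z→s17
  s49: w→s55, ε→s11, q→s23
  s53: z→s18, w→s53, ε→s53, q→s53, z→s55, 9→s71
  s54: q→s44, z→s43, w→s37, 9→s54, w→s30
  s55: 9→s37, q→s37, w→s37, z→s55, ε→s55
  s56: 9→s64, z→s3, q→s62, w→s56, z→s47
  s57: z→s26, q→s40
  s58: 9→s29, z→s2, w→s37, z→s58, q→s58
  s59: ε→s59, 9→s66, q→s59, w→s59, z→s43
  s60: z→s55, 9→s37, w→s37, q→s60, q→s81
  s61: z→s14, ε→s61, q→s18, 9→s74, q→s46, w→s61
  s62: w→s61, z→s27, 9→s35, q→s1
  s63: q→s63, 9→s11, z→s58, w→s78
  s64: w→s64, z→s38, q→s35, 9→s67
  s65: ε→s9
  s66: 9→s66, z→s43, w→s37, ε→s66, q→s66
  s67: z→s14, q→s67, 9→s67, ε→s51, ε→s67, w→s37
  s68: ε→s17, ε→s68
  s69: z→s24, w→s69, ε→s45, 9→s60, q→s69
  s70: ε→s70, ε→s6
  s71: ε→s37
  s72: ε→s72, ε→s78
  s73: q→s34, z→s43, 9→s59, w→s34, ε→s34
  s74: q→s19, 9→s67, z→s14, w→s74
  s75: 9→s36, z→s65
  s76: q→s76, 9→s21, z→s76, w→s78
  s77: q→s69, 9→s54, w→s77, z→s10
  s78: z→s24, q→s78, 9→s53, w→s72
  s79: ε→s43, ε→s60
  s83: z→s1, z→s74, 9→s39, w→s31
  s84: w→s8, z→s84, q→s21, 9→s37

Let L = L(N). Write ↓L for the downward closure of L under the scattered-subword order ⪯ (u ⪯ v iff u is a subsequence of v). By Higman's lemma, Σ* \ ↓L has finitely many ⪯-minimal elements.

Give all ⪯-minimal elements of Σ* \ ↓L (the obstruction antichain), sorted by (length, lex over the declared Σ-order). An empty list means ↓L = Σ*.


min(Σ*\↓L) = [99w, zq99, qwzw, qqwzq].

|Q|=85, |F|=49, |δ|=264 (34 ε).
min D↑ (49 st, q0=0, F={16}): 0:z→1,9→2,w→0,q→3 1:z→1,9→4,w→1,q→5 2:z→4,9→6,w→2,q→7 3:z→8,9→7,w→9,q→10 4:z→4,9→11,w→4,q→12 5:z→5,9→13,w→14,q→15 6:z→11,9→6,w→16,q→6 7:z→17,9→6,w→18,q→19 8:z→8,9→17,w→20,q→15 9:z→11,9→18,w→9,q→21 10:z→22,9→19,w→23,q→10 11:z→11,9→11,w→16,q→24 12:z→12,9→25,w→26,q→27 13:z→13,9→16,w→28,q→29 14:z→24,9→28,w→14,q→30 15:z→15,9→29,w→31,q→15 16:z→16,9→16,w→16,q→16 17:z→17,9→11,w→32,q→27 18:z→11,9→6,w→18,q→33 19:z→34,9→6,w→35,q→19 20:z→11,9→32,w→20,q→30 21:z→11,9→33,w→23,q→21 22:z→22,9→34,w→36,q→15 23:z→37,9→35,w→23,q→23 24:z→24,9→25,w→16,q→24 25:z→25,9→16,w→16,q→25 26:z→24,9→25,w→26,q→38 27:z→27,9→25,w→39,q→27 28:z→25,9→16,w→28,q→40 29:z→29,9→16,w→41,q→29 30:z→24,9→40,w→31,q→30 31:z→42,9→41,w→31,q→31 32:z→11,9→11,w→32,q→38 33:z→11,9→6,w→35,q→33 34:z→34,9→11,w→43,q→27 35:z→37,9→44,w→35,q→35 36:z→37,9→43,w→36,q→31 37:z→37,9→37,w→16,q→16 38:z→24,9→25,w→39,q→38 39:z→42,9→45,w→39,q→39 40:z→25,9→16,w→41,q→40 41:z→46,9→16,w→41,q→41 42:z→42,9→46,w→16,q→16 43:z→37,9→47,w→43,q→39 44:z→37,9→44,w→16,q→44 45:z→46,9→16,w→16,q→45 46:z→46,9→16,w→16,q→16 47:z→37,9→47,w→16,q→48 48:z→42,9→45,w→16,q→48 [Hopcroft].
'99w': run [69, 50, 23, 4] end={s13,s26,s30,s37} — reject; 3/3 del acc.
'zq99': |S_i|=[69, 53, 36, 15, 3] end={s37,s71,s80} ∉↓L; 4/4 single-dels accept.
'qwzw': run [69, 65, 49, 14, 2] end={s26,s37} — reject; 4/4 deletions ∈↓L.
'qqwzq': N↓-sim [69, 65, 48, 25, 6, 1] end={s37} rej; 5/5 del acc.
4 words, ⪯-incomp.


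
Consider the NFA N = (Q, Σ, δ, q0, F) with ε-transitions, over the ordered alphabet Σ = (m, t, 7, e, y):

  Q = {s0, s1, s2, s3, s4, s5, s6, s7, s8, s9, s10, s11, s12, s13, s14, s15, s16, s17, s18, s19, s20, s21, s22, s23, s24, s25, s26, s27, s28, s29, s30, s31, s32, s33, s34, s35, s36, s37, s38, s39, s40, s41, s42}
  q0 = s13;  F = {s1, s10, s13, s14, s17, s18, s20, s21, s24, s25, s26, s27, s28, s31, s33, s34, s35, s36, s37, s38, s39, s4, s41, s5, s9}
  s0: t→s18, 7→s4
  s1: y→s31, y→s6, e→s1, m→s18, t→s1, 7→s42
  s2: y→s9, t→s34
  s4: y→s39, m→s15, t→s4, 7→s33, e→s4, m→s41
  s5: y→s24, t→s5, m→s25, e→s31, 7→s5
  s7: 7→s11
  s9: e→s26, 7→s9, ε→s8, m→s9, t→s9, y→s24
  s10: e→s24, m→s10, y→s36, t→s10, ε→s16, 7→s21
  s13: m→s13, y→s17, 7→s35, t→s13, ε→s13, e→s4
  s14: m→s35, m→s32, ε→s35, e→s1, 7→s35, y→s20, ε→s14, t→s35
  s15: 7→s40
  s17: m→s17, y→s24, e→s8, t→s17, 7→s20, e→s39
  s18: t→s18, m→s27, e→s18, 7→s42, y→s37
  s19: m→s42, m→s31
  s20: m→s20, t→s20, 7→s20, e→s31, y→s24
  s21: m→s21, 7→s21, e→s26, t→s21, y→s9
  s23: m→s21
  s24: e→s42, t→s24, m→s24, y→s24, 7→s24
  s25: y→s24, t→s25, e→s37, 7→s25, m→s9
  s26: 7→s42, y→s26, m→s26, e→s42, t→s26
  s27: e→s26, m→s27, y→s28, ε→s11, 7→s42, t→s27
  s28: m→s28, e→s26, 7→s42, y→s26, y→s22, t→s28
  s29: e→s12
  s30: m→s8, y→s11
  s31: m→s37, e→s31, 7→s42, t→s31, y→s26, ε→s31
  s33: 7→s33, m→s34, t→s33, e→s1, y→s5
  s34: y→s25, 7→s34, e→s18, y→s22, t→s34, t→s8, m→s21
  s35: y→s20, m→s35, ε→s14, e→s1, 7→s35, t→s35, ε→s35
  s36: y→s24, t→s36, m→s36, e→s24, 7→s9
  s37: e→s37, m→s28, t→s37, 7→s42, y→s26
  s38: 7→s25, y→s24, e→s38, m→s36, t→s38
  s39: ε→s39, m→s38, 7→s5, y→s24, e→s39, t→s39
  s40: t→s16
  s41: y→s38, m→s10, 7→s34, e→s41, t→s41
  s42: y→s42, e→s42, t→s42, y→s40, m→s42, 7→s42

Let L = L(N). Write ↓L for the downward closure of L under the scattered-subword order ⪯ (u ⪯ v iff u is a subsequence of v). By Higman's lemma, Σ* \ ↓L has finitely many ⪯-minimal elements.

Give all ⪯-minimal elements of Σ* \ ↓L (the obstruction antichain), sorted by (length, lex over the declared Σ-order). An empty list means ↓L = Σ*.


min(Σ*\↓L) = [7e7, yye, emmee].

|Q|=43, |F|=25, |δ|=161 (10 ε).
min D↑ (25 st, q0=0, F={11}): 0:m→0,t→0,7→1,e→2,y→3 1:m→1,t→1,7→1,e→4,y→5 2:m→6,t→2,7→7,e→2,y→8 3:m→3,t→3,7→5,e→8,y→9 4:m→10,t→4,7→11,e→4,y→12 5:m→5,t→5,7→5,e→12,y→9 6:m→13,t→6,7→14,e→6,y→15 7:m→14,t→7,7→7,e→4,y→16 8:m→15,t→8,7→16,e→8,y→9 9:m→9,t→9,7→9,e→11,y→9 10:m→17,t→10,7→11,e→10,y→18 11:m→11,t→11,7→11,e→11,y→11 12:m→18,t→12,7→11,e→12,y→19 13:m→13,t→13,7→20,e→9,y→21 14:m→20,t→14,7→14,e→10,y→22 15:m→21,t→15,7→22,e→15,y→9 16:m→22,t→16,7→16,e→12,y→9 17:m→17,t→17,7→11,e→19,y→23 18:m→23,t→18,7→11,e→18,y→19 19:m→19,t→19,7→11,e→11,y→19 20:m→20,t→20,7→20,e→19,y→24 21:m→21,t→21,7→24,e→9,y→9 22:m→24,t→22,7→22,e→18,y→9 23:m→23,t→23,7→11,e→19,y→19 24:m→24,t→24,7→24,e→19,y→9.
'7e7': N↓-sim [34, 25, 13, 3] end={s16,s40,s42} — reject; 3/3 deletions ∈↓L.
'yye': N↓-sim [34, 19, 6, 3] end={s16,s40,s42} rej; 3/3 single-dels accept.
'emmee': N↓-sim [34, 28, 21, 14, 5, 3] end={s16,s40,s42} ∉↓L; 5/5 single-dels accept.
3 minimals (antichain).


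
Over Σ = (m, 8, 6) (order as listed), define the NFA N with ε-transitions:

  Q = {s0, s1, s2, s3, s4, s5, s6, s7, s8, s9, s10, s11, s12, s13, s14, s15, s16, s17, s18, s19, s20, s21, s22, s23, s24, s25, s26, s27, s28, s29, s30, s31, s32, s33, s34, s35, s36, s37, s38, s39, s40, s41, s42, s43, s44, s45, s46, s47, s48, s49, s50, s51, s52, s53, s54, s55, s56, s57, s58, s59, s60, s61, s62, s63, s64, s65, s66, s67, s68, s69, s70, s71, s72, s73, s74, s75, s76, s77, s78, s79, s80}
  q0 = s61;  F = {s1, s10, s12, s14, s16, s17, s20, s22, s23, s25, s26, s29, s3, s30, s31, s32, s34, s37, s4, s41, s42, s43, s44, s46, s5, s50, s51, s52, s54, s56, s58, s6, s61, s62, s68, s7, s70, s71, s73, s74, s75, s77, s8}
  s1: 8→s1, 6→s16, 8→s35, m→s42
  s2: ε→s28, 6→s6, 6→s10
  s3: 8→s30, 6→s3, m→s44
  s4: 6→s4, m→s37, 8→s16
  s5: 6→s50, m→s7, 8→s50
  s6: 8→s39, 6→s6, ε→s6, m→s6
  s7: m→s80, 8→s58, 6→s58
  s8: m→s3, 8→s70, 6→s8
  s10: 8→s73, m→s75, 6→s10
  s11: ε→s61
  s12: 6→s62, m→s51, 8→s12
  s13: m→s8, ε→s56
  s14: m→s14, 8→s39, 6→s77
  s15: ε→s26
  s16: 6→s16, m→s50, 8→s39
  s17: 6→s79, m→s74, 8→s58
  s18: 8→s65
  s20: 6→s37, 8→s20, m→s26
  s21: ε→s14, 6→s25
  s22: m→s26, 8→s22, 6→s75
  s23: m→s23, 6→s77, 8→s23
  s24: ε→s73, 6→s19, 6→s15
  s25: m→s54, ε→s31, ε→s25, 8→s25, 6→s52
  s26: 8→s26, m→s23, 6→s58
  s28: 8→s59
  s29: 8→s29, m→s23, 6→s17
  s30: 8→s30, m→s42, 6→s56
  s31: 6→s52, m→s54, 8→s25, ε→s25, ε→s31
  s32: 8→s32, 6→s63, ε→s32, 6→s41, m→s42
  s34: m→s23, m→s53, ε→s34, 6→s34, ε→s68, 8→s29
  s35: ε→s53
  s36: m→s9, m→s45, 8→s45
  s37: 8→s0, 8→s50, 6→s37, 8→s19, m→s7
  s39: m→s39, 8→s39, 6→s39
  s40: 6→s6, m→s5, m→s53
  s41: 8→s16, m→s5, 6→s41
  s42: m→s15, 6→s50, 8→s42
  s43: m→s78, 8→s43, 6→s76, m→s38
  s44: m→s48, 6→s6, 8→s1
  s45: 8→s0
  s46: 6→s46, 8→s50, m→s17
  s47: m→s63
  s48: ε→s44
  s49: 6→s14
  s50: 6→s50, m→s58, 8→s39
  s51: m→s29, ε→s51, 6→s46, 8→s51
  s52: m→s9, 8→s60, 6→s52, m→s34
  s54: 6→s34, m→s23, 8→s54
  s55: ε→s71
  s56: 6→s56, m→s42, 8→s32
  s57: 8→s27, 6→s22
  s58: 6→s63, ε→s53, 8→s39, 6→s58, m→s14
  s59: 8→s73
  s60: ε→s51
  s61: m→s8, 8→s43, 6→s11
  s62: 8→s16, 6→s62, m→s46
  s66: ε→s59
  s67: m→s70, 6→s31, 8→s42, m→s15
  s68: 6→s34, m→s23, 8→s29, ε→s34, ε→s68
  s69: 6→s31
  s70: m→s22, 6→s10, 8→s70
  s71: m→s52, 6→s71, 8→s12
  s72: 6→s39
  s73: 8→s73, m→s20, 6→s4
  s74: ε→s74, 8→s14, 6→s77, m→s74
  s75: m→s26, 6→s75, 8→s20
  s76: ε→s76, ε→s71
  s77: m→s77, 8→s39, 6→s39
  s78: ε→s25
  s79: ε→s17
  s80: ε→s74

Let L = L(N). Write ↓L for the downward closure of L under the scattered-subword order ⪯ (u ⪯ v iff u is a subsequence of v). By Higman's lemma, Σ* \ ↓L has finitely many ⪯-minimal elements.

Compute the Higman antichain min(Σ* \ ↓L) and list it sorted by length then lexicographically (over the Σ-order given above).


|Q|=81, |F|=43, |δ|=195 (29 ε).
min D↑ (42 st, q0=0, F={26}): 0:m→1,8→2,6→0 1:m→3,8→4,6→1 2:m→5,8→2,6→6 3:m→7,8→8,6→3 4:m→9,8→4,6→10 5:m→11,8→5,6→12 6:m→12,8→13,6→6 7:m→7,8→14,6→15 8:m→16,8→8,6→17 9:m→18,8→9,6→19 10:m→19,8→20,6→10 11:m→21,8→11,6→22 12:m→22,8→23,6→12 13:m→23,8→13,6→24 14:m→16,8→14,6→25 15:m→15,8→26,6→15 16:m→18,8→16,6→27 17:m→16,8→28,6→17 18:m→21,8→18,6→29 19:m→18,8→30,6→19 20:m→30,8→20,6→31 21:m→21,8→21,6→32 22:m→21,8→33,6→22 23:m→33,8→23,6→34 24:m→34,8→25,6→24 25:m→27,8→26,6→25 26:m→26,8→26,6→26 27:m→29,8→26,6→27 28:m→16,8→28,6→35 29:m→36,8→26,6→29 30:m→18,8→30,6→37 31:m→37,8→25,6→31 32:m→32,8→26,6→26 33:m→21,8→33,6→38 34:m→38,8→27,6→34 35:m→39,8→25,6→35 36:m→36,8→26,6→32 37:m→40,8→27,6→37 38:m→41,8→29,6→38 39:m→40,8→27,6→27 40:m→41,8→29,6→29 41:m→41,8→36,6→32 [Hopcroft].
'mmm68': |S_i|=[59, 52, 39, 21, 9, 1] end={s39} ∉↓L; 5/5 single-dels accept.
'8mmm66': N↓-sim [59, 52, 36, 19, 7, 2, 1] end={s39} ∉↓L; 6/6 single-dels accept.
'868688': N↓-sim [59, 52, 41, 32, 21, 10, 1] end={s39} rej; 6/6 deletions ∈↓L.
3 obstructions.

min(Σ*\↓L) = [mmm68, 8mmm66, 868688].
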